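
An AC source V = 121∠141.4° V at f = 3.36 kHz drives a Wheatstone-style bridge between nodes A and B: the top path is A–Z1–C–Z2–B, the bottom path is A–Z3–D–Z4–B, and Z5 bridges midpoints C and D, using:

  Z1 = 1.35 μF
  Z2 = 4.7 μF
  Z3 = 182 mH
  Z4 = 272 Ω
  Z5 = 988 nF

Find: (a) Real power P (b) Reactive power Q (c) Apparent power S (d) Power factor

Step 1 — Angular frequency: ω = 2π·f = 2π·3360 = 2.111e+04 rad/s.
Step 2 — Component impedances:
  Z1: Z = 1/(jωC) = -j/(ω·C) = 0 - j35.09 Ω
  Z2: Z = 1/(jωC) = -j/(ω·C) = 0 - j10.08 Ω
  Z3: Z = jωL = j·2.111e+04·0.182 = 0 + j3842 Ω
  Z4: Z = R = 272 Ω
  Z5: Z = 1/(jωC) = -j/(ω·C) = 0 - j47.94 Ω
Step 3 — Bridge requires nodal analysis (the Z5 bridge couples midpoints C and D, so the two paths cannot be reduced to a simple series/parallel combination). Setting node B to ground and injecting 1 A at node A, the 3-node admittance system at A, C, D solves to V_A = Z_AB = 0.3259 - j45.42 Ω = 45.42∠-89.6° Ω.
Step 4 — Source phasor: V = 121∠141.4° V = -94.56 + j75.49 V.
Step 5 — Current: I = V / Z = -1.677 - j2.07 A = 2.664∠-129.0° A.
Step 6 — Complex power: S = V·I* = 2.312 - j322.3 VA.
Step 7 — Real power: P = Re(S) = 2.312 W.
Step 8 — Reactive power: Q = Im(S) = -322.3 VAR.
Step 9 — Apparent power: |S| = 322.3 VA.
Step 10 — Power factor: PF = P/|S| = 0.007174 (leading).

(a) P = 2.312 W  (b) Q = -322.3 VAR  (c) S = 322.3 VA  (d) PF = 0.007174 (leading)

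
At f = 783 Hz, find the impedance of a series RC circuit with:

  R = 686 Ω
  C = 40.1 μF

Step 1 — Angular frequency: ω = 2π·f = 2π·783 = 4920 rad/s.
Step 2 — Component impedances:
  R: Z = R = 686 Ω
  C: Z = 1/(jωC) = -j/(ω·C) = 0 - j5.069 Ω
Step 3 — Series combination: Z_total = R + C = 686 - j5.069 Ω = 686∠-0.4° Ω.

Z = 686 - j5.069 Ω = 686∠-0.4° Ω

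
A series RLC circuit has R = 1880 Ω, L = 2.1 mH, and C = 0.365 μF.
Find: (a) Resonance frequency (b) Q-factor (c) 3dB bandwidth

Step 1 — Resonance condition Im(Z)=0 gives ω₀ = 1/√(LC).
Step 2 — ω₀ = 1/√(0.0021·3.65e-07) = 3.612e+04 rad/s.
Step 3 — f₀ = ω₀/(2π) = 5749 Hz.
Step 4 — Series Q: Q = ω₀L/R = 3.612e+04·0.0021/1880 = 0.04035.
Step 5 — 3dB bandwidth: Δω = ω₀/Q = 8.952e+05 rad/s; BW = Δω/(2π) = 1.425e+05 Hz.

(a) f₀ = 5749 Hz  (b) Q = 0.04035  (c) BW = 1.425e+05 Hz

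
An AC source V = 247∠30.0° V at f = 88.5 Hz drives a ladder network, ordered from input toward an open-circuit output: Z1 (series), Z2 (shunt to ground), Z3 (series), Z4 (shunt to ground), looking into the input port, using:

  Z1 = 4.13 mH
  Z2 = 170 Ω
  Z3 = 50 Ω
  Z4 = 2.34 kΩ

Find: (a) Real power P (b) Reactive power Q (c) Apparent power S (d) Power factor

Step 1 — Angular frequency: ω = 2π·f = 2π·88.5 = 556.1 rad/s.
Step 2 — Component impedances:
  Z1: Z = jωL = j·556.1·0.00413 = 0 + j2.297 Ω
  Z2: Z = R = 170 Ω
  Z3: Z = R = 50 Ω
  Z4: Z = R = 2340 Ω
Step 3 — Ladder network (open output): work backward from the far end, alternating series and parallel combinations. Z_in = 158.7 + j2.297 Ω = 158.7∠0.8° Ω.
Step 4 — Source phasor: V = 247∠30.0° V = 213.9 + j123.5 V.
Step 5 — Current: I = V / Z = 1.359 + j0.7585 A = 1.556∠29.2° A.
Step 6 — Complex power: S = V·I* = 384.3 + j5.561 VA.
Step 7 — Real power: P = Re(S) = 384.3 W.
Step 8 — Reactive power: Q = Im(S) = 5.561 VAR.
Step 9 — Apparent power: |S| = 384.4 VA.
Step 10 — Power factor: PF = P/|S| = 0.9999 (lagging).

(a) P = 384.3 W  (b) Q = 5.561 VAR  (c) S = 384.4 VA  (d) PF = 0.9999 (lagging)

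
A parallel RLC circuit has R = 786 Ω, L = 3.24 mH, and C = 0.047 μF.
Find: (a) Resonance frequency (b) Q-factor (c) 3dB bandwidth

Step 1 — Resonance: ω₀ = 1/√(LC) = 1/√(0.00324·4.7e-08) = 8.104e+04 rad/s.
Step 2 — f₀ = ω₀/(2π) = 1.29e+04 Hz.
Step 3 — Parallel Q: Q = R/(ω₀L) = 786/(8.104e+04·0.00324) = 2.994.
Step 4 — Bandwidth: Δω = ω₀/Q = 2.707e+04 rad/s; BW = Δω/(2π) = 4308 Hz.

(a) f₀ = 1.29e+04 Hz  (b) Q = 2.994  (c) BW = 4308 Hz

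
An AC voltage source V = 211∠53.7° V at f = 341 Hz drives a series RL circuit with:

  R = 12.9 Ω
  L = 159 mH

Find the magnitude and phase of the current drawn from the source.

Step 1 — Angular frequency: ω = 2π·f = 2π·341 = 2143 rad/s.
Step 2 — Component impedances:
  R: Z = R = 12.9 Ω
  L: Z = jωL = j·2143·0.159 = 0 + j340.7 Ω
Step 3 — Series combination: Z_total = R + L = 12.9 + j340.7 Ω = 340.9∠87.8° Ω.
Step 4 — Source phasor: V = 211∠53.7° V = 124.9 + j170.1 V.
Step 5 — Ohm's law: I = V / Z_total = (124.9 + j170.1) / (12.9 + j340.7) = 0.5123 - j0.3473 A.
Step 6 — Convert to polar: |I| = 0.6189 A, ∠I = -34.1°.

I = 0.6189∠-34.1° A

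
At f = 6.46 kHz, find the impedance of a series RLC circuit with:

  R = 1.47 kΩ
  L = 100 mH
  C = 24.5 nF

Step 1 — Angular frequency: ω = 2π·f = 2π·6460 = 4.059e+04 rad/s.
Step 2 — Component impedances:
  R: Z = R = 1470 Ω
  L: Z = jωL = j·4.059e+04·0.1 = 0 + j4059 Ω
  C: Z = 1/(jωC) = -j/(ω·C) = 0 - j1006 Ω
Step 3 — Series combination: Z_total = R + L + C = 1470 + j3053 Ω = 3389∠64.3° Ω.

Z = 1470 + j3053 Ω = 3389∠64.3° Ω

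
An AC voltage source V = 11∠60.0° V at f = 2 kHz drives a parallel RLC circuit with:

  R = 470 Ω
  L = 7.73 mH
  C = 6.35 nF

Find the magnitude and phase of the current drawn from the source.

Step 1 — Angular frequency: ω = 2π·f = 2π·2000 = 1.257e+04 rad/s.
Step 2 — Component impedances:
  R: Z = R = 470 Ω
  L: Z = jωL = j·1.257e+04·0.00773 = 0 + j97.14 Ω
  C: Z = 1/(jωC) = -j/(ω·C) = 0 - j1.253e+04 Ω
Step 3 — Parallel combination: 1/Z_total = 1/R + 1/L + 1/C; Z_total = 19.54 + j93.83 Ω = 95.84∠78.2° Ω.
Step 4 — Source phasor: V = 11∠60.0° V = 5.5 + j9.526 V.
Step 5 — Ohm's law: I = V / Z_total = (5.5 + j9.526) / (19.54 + j93.83) = 0.109 - j0.03591 A.
Step 6 — Convert to polar: |I| = 0.1148 A, ∠I = -18.2°.

I = 0.1148∠-18.2° A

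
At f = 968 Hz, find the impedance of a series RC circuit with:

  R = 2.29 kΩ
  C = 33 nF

Step 1 — Angular frequency: ω = 2π·f = 2π·968 = 6082 rad/s.
Step 2 — Component impedances:
  R: Z = R = 2290 Ω
  C: Z = 1/(jωC) = -j/(ω·C) = 0 - j4982 Ω
Step 3 — Series combination: Z_total = R + C = 2290 - j4982 Ω = 5483∠-65.3° Ω.

Z = 2290 - j4982 Ω = 5483∠-65.3° Ω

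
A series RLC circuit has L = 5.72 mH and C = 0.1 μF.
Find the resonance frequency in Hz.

Step 1 — Resonance condition Im(Z)=0 gives ω₀ = 1/√(LC).
Step 2 — ω₀ = 1/√(0.00572·1e-07) = 4.181e+04 rad/s.
Step 3 — f₀ = ω₀/(2π) = 6655 Hz.

f₀ = 6655 Hz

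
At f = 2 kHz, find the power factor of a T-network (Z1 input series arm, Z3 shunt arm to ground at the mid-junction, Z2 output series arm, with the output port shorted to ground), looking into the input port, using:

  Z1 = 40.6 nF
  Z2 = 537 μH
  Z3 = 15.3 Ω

Step 1 — Angular frequency: ω = 2π·f = 2π·2000 = 1.257e+04 rad/s.
Step 2 — Component impedances:
  Z1: Z = 1/(jωC) = -j/(ω·C) = 0 - j1960 Ω
  Z2: Z = jωL = j·1.257e+04·0.000537 = 0 + j6.748 Ω
  Z3: Z = R = 15.3 Ω
Step 3 — With the output port shorted to ground, the output series arm Z2 runs from the junction to ground; the shunt arm Z3 also runs from the junction to ground. They appear in parallel: Z3 || Z2 = 2.492 + j5.649 Ω.
Step 4 — Series with input arm Z1: Z_in = Z1 + (Z3 || Z2) = 2.492 - j1954 Ω = 1954∠-89.9° Ω.
Step 5 — Power factor: PF = cos(φ) = Re(Z)/|Z| = 2.492/1954 = 0.001275.
Step 6 — Type: Im(Z) = -1954 ⇒ leading (phase φ = -89.9°).

PF = 0.001275 (leading, φ = -89.9°)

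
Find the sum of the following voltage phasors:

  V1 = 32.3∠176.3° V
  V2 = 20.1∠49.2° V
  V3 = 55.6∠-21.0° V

Step 1 — Convert each phasor to rectangular form:
  V1 = 32.3·(cos(176.3°) + j·sin(176.3°)) = -32.23 + j2.084 V
  V2 = 20.1·(cos(49.2°) + j·sin(49.2°)) = 13.13 + j15.22 V
  V3 = 55.6·(cos(-21.0°) + j·sin(-21.0°)) = 51.91 - j19.93 V
Step 2 — Sum components: V_total = 32.81 - j2.625 V.
Step 3 — Convert to polar: |V_total| = 32.91 V, ∠V_total = -4.6°.

V_total = 32.91∠-4.6° V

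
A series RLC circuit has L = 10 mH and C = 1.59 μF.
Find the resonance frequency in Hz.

Step 1 — Resonance condition Im(Z)=0 gives ω₀ = 1/√(LC).
Step 2 — ω₀ = 1/√(0.01·1.59e-06) = 7931 rad/s.
Step 3 — f₀ = ω₀/(2π) = 1262 Hz.

f₀ = 1262 Hz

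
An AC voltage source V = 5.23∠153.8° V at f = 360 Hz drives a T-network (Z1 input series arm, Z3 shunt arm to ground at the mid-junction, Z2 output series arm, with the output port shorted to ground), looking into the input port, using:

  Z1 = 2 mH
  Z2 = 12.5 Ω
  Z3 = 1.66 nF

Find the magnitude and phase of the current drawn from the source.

Step 1 — Angular frequency: ω = 2π·f = 2π·360 = 2262 rad/s.
Step 2 — Component impedances:
  Z1: Z = jωL = j·2262·0.002 = 0 + j4.524 Ω
  Z2: Z = R = 12.5 Ω
  Z3: Z = 1/(jωC) = -j/(ω·C) = 0 - j2.663e+05 Ω
Step 3 — With the output port shorted to ground, the output series arm Z2 runs from the junction to ground; the shunt arm Z3 also runs from the junction to ground. They appear in parallel: Z3 || Z2 = 12.5 - j0.0005867 Ω.
Step 4 — Series with input arm Z1: Z_in = Z1 + (Z3 || Z2) = 12.5 + j4.523 Ω = 13.29∠19.9° Ω.
Step 5 — Source phasor: V = 5.23∠153.8° V = -4.693 + j2.309 V.
Step 6 — Ohm's law: I = V / Z_total = (-4.693 + j2.309) / (12.5 + j4.523) = -0.2728 + j0.2835 A.
Step 7 — Convert to polar: |I| = 0.3934 A, ∠I = 133.9°.

I = 0.3934∠133.9° A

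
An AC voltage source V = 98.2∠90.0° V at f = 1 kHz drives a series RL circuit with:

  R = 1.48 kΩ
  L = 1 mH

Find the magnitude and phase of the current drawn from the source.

Step 1 — Angular frequency: ω = 2π·f = 2π·1000 = 6283 rad/s.
Step 2 — Component impedances:
  R: Z = R = 1480 Ω
  L: Z = jωL = j·6283·0.001 = 0 + j6.283 Ω
Step 3 — Series combination: Z_total = R + L = 1480 + j6.283 Ω = 1480∠0.2° Ω.
Step 4 — Source phasor: V = 98.2∠90.0° V = 0 + j98.2 V.
Step 5 — Ohm's law: I = V / Z_total = (0 + j98.2) / (1480 + j6.283) = 0.0002817 + j0.06635 A.
Step 6 — Convert to polar: |I| = 0.06635 A, ∠I = 89.8°.

I = 0.06635∠89.8° A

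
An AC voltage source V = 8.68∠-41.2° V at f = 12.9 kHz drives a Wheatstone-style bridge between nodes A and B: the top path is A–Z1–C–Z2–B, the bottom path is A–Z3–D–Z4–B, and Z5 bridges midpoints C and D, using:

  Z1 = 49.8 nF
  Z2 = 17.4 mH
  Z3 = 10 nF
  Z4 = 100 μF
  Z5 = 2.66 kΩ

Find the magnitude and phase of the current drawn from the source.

Step 1 — Angular frequency: ω = 2π·f = 2π·1.29e+04 = 8.105e+04 rad/s.
Step 2 — Component impedances:
  Z1: Z = 1/(jωC) = -j/(ω·C) = 0 - j247.7 Ω
  Z2: Z = jωL = j·8.105e+04·0.0174 = 0 + j1410 Ω
  Z3: Z = 1/(jωC) = -j/(ω·C) = 0 - j1234 Ω
  Z4: Z = 1/(jωC) = -j/(ω·C) = 0 - j0.1234 Ω
  Z5: Z = R = 2660 Ω
Step 3 — Bridge requires nodal analysis (the Z5 bridge couples midpoints C and D, so the two paths cannot be reduced to a simple series/parallel combination). Setting node B to ground and injecting 1 A at node A, the 3-node admittance system at A, C, D solves to V_A = Z_AB = 1830 - j40.3 Ω = 1831∠-1.3° Ω.
Step 4 — Source phasor: V = 8.68∠-41.2° V = 6.531 - j5.717 V.
Step 5 — Ohm's law: I = V / Z_total = (6.531 - j5.717) / (1830 - j40.3) = 0.003636 - j0.003044 A.
Step 6 — Convert to polar: |I| = 0.004742 A, ∠I = -39.9°.

I = 0.004742∠-39.9° A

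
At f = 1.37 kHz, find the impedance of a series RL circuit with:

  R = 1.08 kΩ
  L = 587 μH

Step 1 — Angular frequency: ω = 2π·f = 2π·1370 = 8608 rad/s.
Step 2 — Component impedances:
  R: Z = R = 1080 Ω
  L: Z = jωL = j·8608·0.000587 = 0 + j5.053 Ω
Step 3 — Series combination: Z_total = R + L = 1080 + j5.053 Ω = 1080∠0.3° Ω.

Z = 1080 + j5.053 Ω = 1080∠0.3° Ω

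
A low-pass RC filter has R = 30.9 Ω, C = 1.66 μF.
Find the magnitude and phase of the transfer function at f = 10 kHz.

Step 1 — Angular frequency: ω = 2π·1e+04 = 6.283e+04 rad/s.
Step 2 — Transfer function: H(jω) = 1/(1 + jωRC).
Step 3 — Denominator: 1 + jωRC = 1 + j·6.283e+04·30.9·1.66e-06 = 1 + j3.223.
Step 4 — H = 0.08782 - j0.283.
Step 5 — Magnitude: |H| = 0.2963 (-10.6 dB); phase: φ = -72.8°.

|H| = 0.2963 (-10.6 dB), φ = -72.8°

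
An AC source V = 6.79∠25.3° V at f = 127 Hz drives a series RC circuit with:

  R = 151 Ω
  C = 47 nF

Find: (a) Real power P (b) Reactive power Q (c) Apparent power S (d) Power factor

Step 1 — Angular frequency: ω = 2π·f = 2π·127 = 798 rad/s.
Step 2 — Component impedances:
  R: Z = R = 151 Ω
  C: Z = 1/(jωC) = -j/(ω·C) = 0 - j2.666e+04 Ω
Step 3 — Series combination: Z_total = R + C = 151 - j2.666e+04 Ω = 2.666e+04∠-89.7° Ω.
Step 4 — Source phasor: V = 6.79∠25.3° V = 6.139 + j2.902 V.
Step 5 — Current: I = V / Z = -0.0001075 + j0.0002308 A = 0.0002547∠115.0° A.
Step 6 — Complex power: S = V·I* = 9.792e-06 - j0.001729 VA.
Step 7 — Real power: P = Re(S) = 9.792e-06 W.
Step 8 — Reactive power: Q = Im(S) = -0.001729 VAR.
Step 9 — Apparent power: |S| = 0.001729 VA.
Step 10 — Power factor: PF = P/|S| = 0.005663 (leading).

(a) P = 9.792e-06 W  (b) Q = -0.001729 VAR  (c) S = 0.001729 VA  (d) PF = 0.005663 (leading)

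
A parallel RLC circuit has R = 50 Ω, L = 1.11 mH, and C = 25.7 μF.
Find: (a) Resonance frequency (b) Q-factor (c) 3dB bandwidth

Step 1 — Resonance: ω₀ = 1/√(LC) = 1/√(0.00111·2.57e-05) = 5921 rad/s.
Step 2 — f₀ = ω₀/(2π) = 942.3 Hz.
Step 3 — Parallel Q: Q = R/(ω₀L) = 50/(5921·0.00111) = 7.608.
Step 4 — Bandwidth: Δω = ω₀/Q = 778.2 rad/s; BW = Δω/(2π) = 123.9 Hz.

(a) f₀ = 942.3 Hz  (b) Q = 7.608  (c) BW = 123.9 Hz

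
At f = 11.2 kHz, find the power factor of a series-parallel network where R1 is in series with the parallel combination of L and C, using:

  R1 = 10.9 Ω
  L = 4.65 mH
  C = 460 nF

Step 1 — Angular frequency: ω = 2π·f = 2π·1.12e+04 = 7.037e+04 rad/s.
Step 2 — Component impedances:
  R1: Z = R = 10.9 Ω
  L: Z = jωL = j·7.037e+04·0.00465 = 0 + j327.2 Ω
  C: Z = 1/(jωC) = -j/(ω·C) = 0 - j30.89 Ω
Step 3 — Parallel branch: L || C = 1/(1/L + 1/C) = 0 - j34.11 Ω.
Step 4 — Series with R1: Z_total = R1 + (L || C) = 10.9 - j34.11 Ω = 35.81∠-72.3° Ω.
Step 5 — Power factor: PF = cos(φ) = Re(Z)/|Z| = 10.9/35.81 = 0.3044.
Step 6 — Type: Im(Z) = -34.11 ⇒ leading (phase φ = -72.3°).

PF = 0.3044 (leading, φ = -72.3°)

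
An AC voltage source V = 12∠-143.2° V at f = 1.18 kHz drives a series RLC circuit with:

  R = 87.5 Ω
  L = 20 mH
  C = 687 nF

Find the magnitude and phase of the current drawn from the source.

Step 1 — Angular frequency: ω = 2π·f = 2π·1180 = 7414 rad/s.
Step 2 — Component impedances:
  R: Z = R = 87.5 Ω
  L: Z = jωL = j·7414·0.02 = 0 + j148.3 Ω
  C: Z = 1/(jωC) = -j/(ω·C) = 0 - j196.3 Ω
Step 3 — Series combination: Z_total = R + L + C = 87.5 - j48.04 Ω = 99.82∠-28.8° Ω.
Step 4 — Source phasor: V = 12∠-143.2° V = -9.609 - j7.188 V.
Step 5 — Ohm's law: I = V / Z_total = (-9.609 - j7.188) / (87.5 - j48.04) = -0.04972 - j0.1095 A.
Step 6 — Convert to polar: |I| = 0.1202 A, ∠I = -114.4°.

I = 0.1202∠-114.4° A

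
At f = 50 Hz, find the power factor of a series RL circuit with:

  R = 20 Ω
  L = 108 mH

Step 1 — Angular frequency: ω = 2π·f = 2π·50 = 314.2 rad/s.
Step 2 — Component impedances:
  R: Z = R = 20 Ω
  L: Z = jωL = j·314.2·0.108 = 0 + j33.93 Ω
Step 3 — Series combination: Z_total = R + L = 20 + j33.93 Ω = 39.39∠59.5° Ω.
Step 4 — Power factor: PF = cos(φ) = Re(Z)/|Z| = 20/39.385 = 0.5078.
Step 5 — Type: Im(Z) = 33.93 ⇒ lagging (phase φ = 59.5°).

PF = 0.5078 (lagging, φ = 59.5°)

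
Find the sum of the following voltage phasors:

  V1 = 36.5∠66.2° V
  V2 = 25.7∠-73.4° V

Step 1 — Convert each phasor to rectangular form:
  V1 = 36.5·(cos(66.2°) + j·sin(66.2°)) = 14.73 + j33.4 V
  V2 = 25.7·(cos(-73.4°) + j·sin(-73.4°)) = 7.342 - j24.63 V
Step 2 — Sum components: V_total = 22.07 + j8.767 V.
Step 3 — Convert to polar: |V_total| = 23.75 V, ∠V_total = 21.7°.

V_total = 23.75∠21.7° V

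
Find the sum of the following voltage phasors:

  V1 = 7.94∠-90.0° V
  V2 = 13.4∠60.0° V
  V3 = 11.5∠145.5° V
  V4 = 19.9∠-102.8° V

Step 1 — Convert each phasor to rectangular form:
  V1 = 7.94·(cos(-90.0°) + j·sin(-90.0°)) = 0 - j7.94 V
  V2 = 13.4·(cos(60.0°) + j·sin(60.0°)) = 6.7 + j11.6 V
  V3 = 11.5·(cos(145.5°) + j·sin(145.5°)) = -9.477 + j6.514 V
  V4 = 19.9·(cos(-102.8°) + j·sin(-102.8°)) = -4.409 - j19.41 V
Step 2 — Sum components: V_total = -7.186 - j9.227 V.
Step 3 — Convert to polar: |V_total| = 11.7 V, ∠V_total = -127.9°.

V_total = 11.7∠-127.9° V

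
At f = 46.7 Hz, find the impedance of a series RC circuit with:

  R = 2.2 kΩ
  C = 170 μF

Step 1 — Angular frequency: ω = 2π·f = 2π·46.7 = 293.4 rad/s.
Step 2 — Component impedances:
  R: Z = R = 2200 Ω
  C: Z = 1/(jωC) = -j/(ω·C) = 0 - j20.05 Ω
Step 3 — Series combination: Z_total = R + C = 2200 - j20.05 Ω = 2200∠-0.5° Ω.

Z = 2200 - j20.05 Ω = 2200∠-0.5° Ω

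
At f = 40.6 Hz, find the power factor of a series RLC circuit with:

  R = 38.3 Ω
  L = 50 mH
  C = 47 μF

Step 1 — Angular frequency: ω = 2π·f = 2π·40.6 = 255.1 rad/s.
Step 2 — Component impedances:
  R: Z = R = 38.3 Ω
  L: Z = jωL = j·255.1·0.05 = 0 + j12.75 Ω
  C: Z = 1/(jωC) = -j/(ω·C) = 0 - j83.41 Ω
Step 3 — Series combination: Z_total = R + L + C = 38.3 - j70.65 Ω = 80.36∠-61.5° Ω.
Step 4 — Power factor: PF = cos(φ) = Re(Z)/|Z| = 38.3/80.36 = 0.4766.
Step 5 — Type: Im(Z) = -70.65 ⇒ leading (phase φ = -61.5°).

PF = 0.4766 (leading, φ = -61.5°)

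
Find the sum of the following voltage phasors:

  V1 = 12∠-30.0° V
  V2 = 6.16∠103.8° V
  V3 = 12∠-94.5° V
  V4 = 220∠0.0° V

Step 1 — Convert each phasor to rectangular form:
  V1 = 12·(cos(-30.0°) + j·sin(-30.0°)) = 10.39 - j6 V
  V2 = 6.16·(cos(103.8°) + j·sin(103.8°)) = -1.469 + j5.982 V
  V3 = 12·(cos(-94.5°) + j·sin(-94.5°)) = -0.9415 - j11.96 V
  V4 = 220·(cos(0.0°) + j·sin(0.0°)) = 220 V
Step 2 — Sum components: V_total = 228 - j11.98 V.
Step 3 — Convert to polar: |V_total| = 228.3 V, ∠V_total = -3.0°.

V_total = 228.3∠-3.0° V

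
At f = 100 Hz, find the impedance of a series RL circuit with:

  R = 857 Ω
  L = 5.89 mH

Step 1 — Angular frequency: ω = 2π·f = 2π·100 = 628.3 rad/s.
Step 2 — Component impedances:
  R: Z = R = 857 Ω
  L: Z = jωL = j·628.3·0.00589 = 0 + j3.701 Ω
Step 3 — Series combination: Z_total = R + L = 857 + j3.701 Ω = 857∠0.2° Ω.

Z = 857 + j3.701 Ω = 857∠0.2° Ω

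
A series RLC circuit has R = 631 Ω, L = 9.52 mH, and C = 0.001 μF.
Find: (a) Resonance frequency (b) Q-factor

Step 1 — Resonance condition Im(Z)=0 gives ω₀ = 1/√(LC).
Step 2 — ω₀ = 1/√(0.00952·1e-09) = 3.241e+05 rad/s.
Step 3 — f₀ = ω₀/(2π) = 5.158e+04 Hz.
Step 4 — Series Q: Q = ω₀L/R = 3.241e+05·0.00952/631 = 4.89.

(a) f₀ = 5.158e+04 Hz  (b) Q = 4.89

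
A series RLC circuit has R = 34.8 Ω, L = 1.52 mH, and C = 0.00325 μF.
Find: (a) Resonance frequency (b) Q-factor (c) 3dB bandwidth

Step 1 — Resonance condition Im(Z)=0 gives ω₀ = 1/√(LC).
Step 2 — ω₀ = 1/√(0.00152·3.25e-09) = 4.499e+05 rad/s.
Step 3 — f₀ = ω₀/(2π) = 7.161e+04 Hz.
Step 4 — Series Q: Q = ω₀L/R = 4.499e+05·0.00152/34.8 = 19.65.
Step 5 — 3dB bandwidth: Δω = ω₀/Q = 2.289e+04 rad/s; BW = Δω/(2π) = 3644 Hz.

(a) f₀ = 7.161e+04 Hz  (b) Q = 19.65  (c) BW = 3644 Hz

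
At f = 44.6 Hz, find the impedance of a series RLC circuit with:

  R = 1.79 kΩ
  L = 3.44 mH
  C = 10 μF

Step 1 — Angular frequency: ω = 2π·f = 2π·44.6 = 280.2 rad/s.
Step 2 — Component impedances:
  R: Z = R = 1790 Ω
  L: Z = jωL = j·280.2·0.00344 = 0 + j0.964 Ω
  C: Z = 1/(jωC) = -j/(ω·C) = 0 - j356.8 Ω
Step 3 — Series combination: Z_total = R + L + C = 1790 - j355.9 Ω = 1825∠-11.2° Ω.

Z = 1790 - j355.9 Ω = 1825∠-11.2° Ω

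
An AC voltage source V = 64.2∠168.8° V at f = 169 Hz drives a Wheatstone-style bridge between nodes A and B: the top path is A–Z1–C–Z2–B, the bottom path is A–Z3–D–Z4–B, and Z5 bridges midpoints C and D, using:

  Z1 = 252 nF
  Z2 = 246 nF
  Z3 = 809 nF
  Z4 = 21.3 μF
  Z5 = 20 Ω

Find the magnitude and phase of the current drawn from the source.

Step 1 — Angular frequency: ω = 2π·f = 2π·169 = 1062 rad/s.
Step 2 — Component impedances:
  Z1: Z = 1/(jωC) = -j/(ω·C) = 0 - j3737 Ω
  Z2: Z = 1/(jωC) = -j/(ω·C) = 0 - j3828 Ω
  Z3: Z = 1/(jωC) = -j/(ω·C) = 0 - j1164 Ω
  Z4: Z = 1/(jωC) = -j/(ω·C) = 0 - j44.21 Ω
  Z5: Z = R = 20 Ω
Step 3 — Bridge requires nodal analysis (the Z5 bridge couples midpoints C and D, so the two paths cannot be reduced to a simple series/parallel combination). Setting node B to ground and injecting 1 A at node A, the 3-node admittance system at A, C, D solves to V_A = Z_AB = 1.022 - j931.3 Ω = 931.3∠-89.9° Ω.
Step 4 — Source phasor: V = 64.2∠168.8° V = -62.98 + j12.47 V.
Step 5 — Ohm's law: I = V / Z_total = (-62.98 + j12.47) / (1.022 - j931.3) = -0.01346 - j0.06761 A.
Step 6 — Convert to polar: |I| = 0.06893 A, ∠I = -101.3°.

I = 0.06893∠-101.3° A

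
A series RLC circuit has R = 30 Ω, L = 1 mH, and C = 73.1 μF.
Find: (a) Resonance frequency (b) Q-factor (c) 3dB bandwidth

Step 1 — Resonance: ω₀ = 1/√(LC) = 1/√(0.001·7.31e-05) = 3699 rad/s.
Step 2 — f₀ = ω₀/(2π) = 588.7 Hz.
Step 3 — Series Q: Q = ω₀L/R = 3699·0.001/30 = 0.1233.
Step 4 — Bandwidth: Δω = ω₀/Q = 3e+04 rad/s; BW = Δω/(2π) = 4775 Hz.

(a) f₀ = 588.7 Hz  (b) Q = 0.1233  (c) BW = 4775 Hz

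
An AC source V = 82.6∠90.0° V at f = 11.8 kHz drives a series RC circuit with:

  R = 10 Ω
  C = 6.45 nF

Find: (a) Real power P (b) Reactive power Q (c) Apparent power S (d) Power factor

Step 1 — Angular frequency: ω = 2π·f = 2π·1.18e+04 = 7.414e+04 rad/s.
Step 2 — Component impedances:
  R: Z = R = 10 Ω
  C: Z = 1/(jωC) = -j/(ω·C) = 0 - j2091 Ω
Step 3 — Series combination: Z_total = R + C = 10 - j2091 Ω = 2091∠-89.7° Ω.
Step 4 — Source phasor: V = 82.6∠90.0° V = 0 + j82.6 V.
Step 5 — Current: I = V / Z = -0.0395 + j0.0001889 A = 0.0395∠179.7° A.
Step 6 — Complex power: S = V·I* = 0.0156 - j3.263 VA.
Step 7 — Real power: P = Re(S) = 0.0156 W.
Step 8 — Reactive power: Q = Im(S) = -3.263 VAR.
Step 9 — Apparent power: |S| = 3.263 VA.
Step 10 — Power factor: PF = P/|S| = 0.004782 (leading).

(a) P = 0.0156 W  (b) Q = -3.263 VAR  (c) S = 3.263 VA  (d) PF = 0.004782 (leading)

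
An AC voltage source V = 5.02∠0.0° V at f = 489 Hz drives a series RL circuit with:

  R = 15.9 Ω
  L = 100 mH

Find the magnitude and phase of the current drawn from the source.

Step 1 — Angular frequency: ω = 2π·f = 2π·489 = 3072 rad/s.
Step 2 — Component impedances:
  R: Z = R = 15.9 Ω
  L: Z = jωL = j·3072·0.1 = 0 + j307.2 Ω
Step 3 — Series combination: Z_total = R + L = 15.9 + j307.2 Ω = 307.7∠87.0° Ω.
Step 4 — Source phasor: V = 5.02∠0.0° V = 5.02 V.
Step 5 — Ohm's law: I = V / Z_total = (5.02) / (15.9 + j307.2) = 0.0008433 - j0.01629 A.
Step 6 — Convert to polar: |I| = 0.01632 A, ∠I = -87.0°.

I = 0.01632∠-87.0° A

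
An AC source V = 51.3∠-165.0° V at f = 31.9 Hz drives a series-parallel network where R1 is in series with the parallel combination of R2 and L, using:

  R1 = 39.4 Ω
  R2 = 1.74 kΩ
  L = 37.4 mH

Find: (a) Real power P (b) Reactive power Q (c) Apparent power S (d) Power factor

Step 1 — Angular frequency: ω = 2π·f = 2π·31.9 = 200.4 rad/s.
Step 2 — Component impedances:
  R1: Z = R = 39.4 Ω
  R2: Z = R = 1740 Ω
  L: Z = jωL = j·200.4·0.0374 = 0 + j7.496 Ω
Step 3 — Parallel branch: R2 || L = 1/(1/R2 + 1/L) = 0.03229 + j7.496 Ω.
Step 4 — Series with R1: Z_total = R1 + (R2 || L) = 39.43 + j7.496 Ω = 40.14∠10.8° Ω.
Step 5 — Source phasor: V = 51.3∠-165.0° V = -49.55 - j13.28 V.
Step 6 — Current: I = V / Z = -1.275 - j0.09442 A = 1.278∠-175.8° A.
Step 7 — Complex power: S = V·I* = 64.41 + j12.24 VA.
Step 8 — Real power: P = Re(S) = 64.41 W.
Step 9 — Reactive power: Q = Im(S) = 12.24 VAR.
Step 10 — Apparent power: |S| = 65.57 VA.
Step 11 — Power factor: PF = P/|S| = 0.9824 (lagging).

(a) P = 64.41 W  (b) Q = 12.24 VAR  (c) S = 65.57 VA  (d) PF = 0.9824 (lagging)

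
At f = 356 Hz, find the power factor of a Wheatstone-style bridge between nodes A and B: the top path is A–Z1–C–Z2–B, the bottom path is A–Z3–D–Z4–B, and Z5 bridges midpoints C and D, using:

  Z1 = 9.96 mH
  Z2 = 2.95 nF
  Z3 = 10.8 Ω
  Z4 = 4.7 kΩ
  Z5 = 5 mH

Step 1 — Angular frequency: ω = 2π·f = 2π·356 = 2237 rad/s.
Step 2 — Component impedances:
  Z1: Z = jωL = j·2237·0.00996 = 0 + j22.28 Ω
  Z2: Z = 1/(jωC) = -j/(ω·C) = 0 - j1.515e+05 Ω
  Z3: Z = R = 10.8 Ω
  Z4: Z = R = 4700 Ω
  Z5: Z = jωL = j·2237·0.005 = 0 + j11.18 Ω
Step 3 — Bridge requires nodal analysis (the Z5 bridge couples midpoints C and D, so the two paths cannot be reduced to a simple series/parallel combination). Setting node B to ground and injecting 1 A at node A, the 3-node admittance system at A, C, D solves to V_A = Z_AB = 4705 - j142.7 Ω = 4707∠-1.7° Ω.
Step 4 — Power factor: PF = cos(φ) = Re(Z)/|Z| = 4705.3/4707.5 = 0.9995.
Step 5 — Type: Im(Z) = -142.7 ⇒ leading (phase φ = -1.7°).

PF = 0.9995 (leading, φ = -1.7°)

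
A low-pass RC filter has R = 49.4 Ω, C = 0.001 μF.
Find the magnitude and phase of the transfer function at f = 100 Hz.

Step 1 — Angular frequency: ω = 2π·100 = 628.3 rad/s.
Step 2 — Transfer function: H(jω) = 1/(1 + jωRC).
Step 3 — Denominator: 1 + jωRC = 1 + j·628.3·49.4·1e-09 = 1 + j3.104e-05.
Step 4 — H = 1 - j3.104e-05.
Step 5 — Magnitude: |H| = 1 (-0.0 dB); phase: φ = -0.0°.

|H| = 1 (-0.0 dB), φ = -0.0°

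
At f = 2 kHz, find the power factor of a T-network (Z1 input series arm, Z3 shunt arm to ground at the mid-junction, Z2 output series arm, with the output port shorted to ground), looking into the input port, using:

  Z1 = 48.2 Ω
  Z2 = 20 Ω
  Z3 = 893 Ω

Step 1 — Angular frequency: ω = 2π·f = 2π·2000 = 1.257e+04 rad/s.
Step 2 — Component impedances:
  Z1: Z = R = 48.2 Ω
  Z2: Z = R = 20 Ω
  Z3: Z = R = 893 Ω
Step 3 — With the output port shorted to ground, the output series arm Z2 runs from the junction to ground; the shunt arm Z3 also runs from the junction to ground. They appear in parallel: Z3 || Z2 = 19.56 Ω.
Step 4 — Series with input arm Z1: Z_in = Z1 + (Z3 || Z2) = 67.76 Ω = 67.76∠0.0° Ω.
Step 5 — Power factor: PF = cos(φ) = Re(Z)/|Z| = 67.76/67.76 = 1.
Step 6 — Type: Im(Z) = 0 ⇒ unity (phase φ = 0.0°).

PF = 1 (unity, φ = 0.0°)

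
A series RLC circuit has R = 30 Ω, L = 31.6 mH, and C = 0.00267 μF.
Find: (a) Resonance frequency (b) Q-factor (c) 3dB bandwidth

Step 1 — Resonance: ω₀ = 1/√(LC) = 1/√(0.0316·2.67e-09) = 1.089e+05 rad/s.
Step 2 — f₀ = ω₀/(2π) = 1.733e+04 Hz.
Step 3 — Series Q: Q = ω₀L/R = 1.089e+05·0.0316/30 = 114.7.
Step 4 — Bandwidth: Δω = ω₀/Q = 949.4 rad/s; BW = Δω/(2π) = 151.1 Hz.

(a) f₀ = 1.733e+04 Hz  (b) Q = 114.7  (c) BW = 151.1 Hz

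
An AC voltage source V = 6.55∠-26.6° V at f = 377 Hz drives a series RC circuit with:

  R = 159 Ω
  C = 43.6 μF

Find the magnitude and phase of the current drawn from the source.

Step 1 — Angular frequency: ω = 2π·f = 2π·377 = 2369 rad/s.
Step 2 — Component impedances:
  R: Z = R = 159 Ω
  C: Z = 1/(jωC) = -j/(ω·C) = 0 - j9.683 Ω
Step 3 — Series combination: Z_total = R + C = 159 - j9.683 Ω = 159.3∠-3.5° Ω.
Step 4 — Source phasor: V = 6.55∠-26.6° V = 5.857 - j2.933 V.
Step 5 — Ohm's law: I = V / Z_total = (5.857 - j2.933) / (159 - j9.683) = 0.03782 - j0.01614 A.
Step 6 — Convert to polar: |I| = 0.04112 A, ∠I = -23.1°.

I = 0.04112∠-23.1° A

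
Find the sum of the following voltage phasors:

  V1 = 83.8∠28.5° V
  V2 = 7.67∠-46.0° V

Step 1 — Convert each phasor to rectangular form:
  V1 = 83.8·(cos(28.5°) + j·sin(28.5°)) = 73.64 + j39.99 V
  V2 = 7.67·(cos(-46.0°) + j·sin(-46.0°)) = 5.328 - j5.517 V
Step 2 — Sum components: V_total = 78.97 + j34.47 V.
Step 3 — Convert to polar: |V_total| = 86.17 V, ∠V_total = 23.6°.

V_total = 86.17∠23.6° V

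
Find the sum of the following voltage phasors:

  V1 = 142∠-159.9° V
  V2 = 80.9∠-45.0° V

Step 1 — Convert each phasor to rectangular form:
  V1 = 142·(cos(-159.9°) + j·sin(-159.9°)) = -133.4 - j48.8 V
  V2 = 80.9·(cos(-45.0°) + j·sin(-45.0°)) = 57.2 - j57.2 V
Step 2 — Sum components: V_total = -76.15 - j106 V.
Step 3 — Convert to polar: |V_total| = 130.5 V, ∠V_total = -125.7°.

V_total = 130.5∠-125.7° V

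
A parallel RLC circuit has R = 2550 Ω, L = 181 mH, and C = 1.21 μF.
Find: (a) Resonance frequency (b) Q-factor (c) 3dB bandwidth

Step 1 — Resonance: ω₀ = 1/√(LC) = 1/√(0.181·1.21e-06) = 2137 rad/s.
Step 2 — f₀ = ω₀/(2π) = 340.1 Hz.
Step 3 — Parallel Q: Q = R/(ω₀L) = 2550/(2137·0.181) = 6.593.
Step 4 — Bandwidth: Δω = ω₀/Q = 324.1 rad/s; BW = Δω/(2π) = 51.58 Hz.

(a) f₀ = 340.1 Hz  (b) Q = 6.593  (c) BW = 51.58 Hz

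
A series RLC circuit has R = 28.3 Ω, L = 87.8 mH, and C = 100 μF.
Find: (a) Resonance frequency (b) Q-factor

Step 1 — Resonance condition Im(Z)=0 gives ω₀ = 1/√(LC).
Step 2 — ω₀ = 1/√(0.0878·0.0001) = 337.5 rad/s.
Step 3 — f₀ = ω₀/(2π) = 53.71 Hz.
Step 4 — Series Q: Q = ω₀L/R = 337.5·0.0878/28.3 = 1.047.

(a) f₀ = 53.71 Hz  (b) Q = 1.047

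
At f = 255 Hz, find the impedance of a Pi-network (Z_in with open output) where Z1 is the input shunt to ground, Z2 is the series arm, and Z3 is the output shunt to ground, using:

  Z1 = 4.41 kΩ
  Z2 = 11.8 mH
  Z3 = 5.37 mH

Step 1 — Angular frequency: ω = 2π·f = 2π·255 = 1602 rad/s.
Step 2 — Component impedances:
  Z1: Z = R = 4410 Ω
  Z2: Z = jωL = j·1602·0.0118 = 0 + j18.91 Ω
  Z3: Z = jωL = j·1602·0.00537 = 0 + j8.604 Ω
Step 3 — With open output, the series arm Z2 and the output shunt Z3 appear in series to ground: Z2 + Z3 = 0 + j27.51 Ω.
Step 4 — Parallel with input shunt Z1: Z_in = Z1 || (Z2 + Z3) = 0.1716 + j27.51 Ω = 27.51∠89.6° Ω.

Z = 0.1716 + j27.51 Ω = 27.51∠89.6° Ω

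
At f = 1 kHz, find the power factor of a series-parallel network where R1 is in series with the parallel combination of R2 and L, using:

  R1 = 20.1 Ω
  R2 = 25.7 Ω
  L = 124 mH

Step 1 — Angular frequency: ω = 2π·f = 2π·1000 = 6283 rad/s.
Step 2 — Component impedances:
  R1: Z = R = 20.1 Ω
  R2: Z = R = 25.7 Ω
  L: Z = jωL = j·6283·0.124 = 0 + j779.1 Ω
Step 3 — Parallel branch: R2 || L = 1/(1/R2 + 1/L) = 25.67 + j0.8468 Ω.
Step 4 — Series with R1: Z_total = R1 + (R2 || L) = 45.77 + j0.8468 Ω = 45.78∠1.1° Ω.
Step 5 — Power factor: PF = cos(φ) = Re(Z)/|Z| = 45.77/45.78 = 0.9998.
Step 6 — Type: Im(Z) = 0.8468 ⇒ lagging (phase φ = 1.1°).

PF = 0.9998 (lagging, φ = 1.1°)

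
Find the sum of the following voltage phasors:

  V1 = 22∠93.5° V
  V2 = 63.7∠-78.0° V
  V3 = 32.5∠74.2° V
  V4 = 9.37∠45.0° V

Step 1 — Convert each phasor to rectangular form:
  V1 = 22·(cos(93.5°) + j·sin(93.5°)) = -1.343 + j21.96 V
  V2 = 63.7·(cos(-78.0°) + j·sin(-78.0°)) = 13.24 - j62.31 V
  V3 = 32.5·(cos(74.2°) + j·sin(74.2°)) = 8.849 + j31.27 V
  V4 = 9.37·(cos(45.0°) + j·sin(45.0°)) = 6.626 + j6.626 V
Step 2 — Sum components: V_total = 27.38 - j2.451 V.
Step 3 — Convert to polar: |V_total| = 27.49 V, ∠V_total = -5.1°.

V_total = 27.49∠-5.1° V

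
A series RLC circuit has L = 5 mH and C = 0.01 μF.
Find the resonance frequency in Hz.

Step 1 — Resonance condition Im(Z)=0 gives ω₀ = 1/√(LC).
Step 2 — ω₀ = 1/√(0.005·1e-08) = 1.414e+05 rad/s.
Step 3 — f₀ = ω₀/(2π) = 2.251e+04 Hz.

f₀ = 2.251e+04 Hz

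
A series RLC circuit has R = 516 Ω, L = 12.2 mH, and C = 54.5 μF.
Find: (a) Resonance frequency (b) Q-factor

Step 1 — Resonance condition Im(Z)=0 gives ω₀ = 1/√(LC).
Step 2 — ω₀ = 1/√(0.0122·5.45e-05) = 1226 rad/s.
Step 3 — f₀ = ω₀/(2π) = 195.2 Hz.
Step 4 — Series Q: Q = ω₀L/R = 1226·0.0122/516 = 0.029.

(a) f₀ = 195.2 Hz  (b) Q = 0.029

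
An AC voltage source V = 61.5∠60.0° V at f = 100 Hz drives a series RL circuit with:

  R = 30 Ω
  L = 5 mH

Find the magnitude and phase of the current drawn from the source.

Step 1 — Angular frequency: ω = 2π·f = 2π·100 = 628.3 rad/s.
Step 2 — Component impedances:
  R: Z = R = 30 Ω
  L: Z = jωL = j·628.3·0.005 = 0 + j3.142 Ω
Step 3 — Series combination: Z_total = R + L = 30 + j3.142 Ω = 30.16∠6.0° Ω.
Step 4 — Source phasor: V = 61.5∠60.0° V = 30.75 + j53.26 V.
Step 5 — Ohm's law: I = V / Z_total = (30.75 + j53.26) / (30 + j3.142) = 1.198 + j1.65 A.
Step 6 — Convert to polar: |I| = 2.039 A, ∠I = 54.0°.

I = 2.039∠54.0° A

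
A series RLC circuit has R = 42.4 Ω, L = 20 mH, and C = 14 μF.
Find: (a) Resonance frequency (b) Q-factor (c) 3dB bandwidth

Step 1 — Resonance condition Im(Z)=0 gives ω₀ = 1/√(LC).
Step 2 — ω₀ = 1/√(0.02·1.4e-05) = 1890 rad/s.
Step 3 — f₀ = ω₀/(2π) = 300.8 Hz.
Step 4 — Series Q: Q = ω₀L/R = 1890·0.02/42.4 = 0.8914.
Step 5 — 3dB bandwidth: Δω = ω₀/Q = 2120 rad/s; BW = Δω/(2π) = 337.4 Hz.

(a) f₀ = 300.8 Hz  (b) Q = 0.8914  (c) BW = 337.4 Hz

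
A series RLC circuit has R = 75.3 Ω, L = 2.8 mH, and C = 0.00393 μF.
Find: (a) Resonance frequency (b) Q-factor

Step 1 — Resonance condition Im(Z)=0 gives ω₀ = 1/√(LC).
Step 2 — ω₀ = 1/√(0.0028·3.93e-09) = 3.015e+05 rad/s.
Step 3 — f₀ = ω₀/(2π) = 4.798e+04 Hz.
Step 4 — Series Q: Q = ω₀L/R = 3.015e+05·0.0028/75.3 = 11.21.

(a) f₀ = 4.798e+04 Hz  (b) Q = 11.21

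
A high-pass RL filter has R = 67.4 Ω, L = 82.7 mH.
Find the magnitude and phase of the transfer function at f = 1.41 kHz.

Step 1 — Angular frequency: ω = 2π·1410 = 8859 rad/s.
Step 2 — Transfer function: H(jω) = jωL/(R + jωL).
Step 3 — Numerator jωL = j·732.7; denominator R + jωL = 67.4 + j732.7.
Step 4 — H = 0.9916 + j0.09122.
Step 5 — Magnitude: |H| = 0.9958 (-0.0 dB); phase: φ = 5.3°.

|H| = 0.9958 (-0.0 dB), φ = 5.3°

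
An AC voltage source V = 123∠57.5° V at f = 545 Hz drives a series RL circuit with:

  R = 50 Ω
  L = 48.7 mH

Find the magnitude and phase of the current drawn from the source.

Step 1 — Angular frequency: ω = 2π·f = 2π·545 = 3424 rad/s.
Step 2 — Component impedances:
  R: Z = R = 50 Ω
  L: Z = jωL = j·3424·0.0487 = 0 + j166.8 Ω
Step 3 — Series combination: Z_total = R + L = 50 + j166.8 Ω = 174.1∠73.3° Ω.
Step 4 — Source phasor: V = 123∠57.5° V = 66.09 + j103.7 V.
Step 5 — Ohm's law: I = V / Z_total = (66.09 + j103.7) / (50 + j166.8) = 0.6798 - j0.1925 A.
Step 6 — Convert to polar: |I| = 0.7065 A, ∠I = -15.8°.

I = 0.7065∠-15.8° A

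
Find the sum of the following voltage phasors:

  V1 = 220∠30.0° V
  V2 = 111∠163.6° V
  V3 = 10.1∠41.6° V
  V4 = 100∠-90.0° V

Step 1 — Convert each phasor to rectangular form:
  V1 = 220·(cos(30.0°) + j·sin(30.0°)) = 190.5 + j110 V
  V2 = 111·(cos(163.6°) + j·sin(163.6°)) = -106.5 + j31.34 V
  V3 = 10.1·(cos(41.6°) + j·sin(41.6°)) = 7.553 + j6.706 V
  V4 = 100·(cos(-90.0°) + j·sin(-90.0°)) = 0 - j100 V
Step 2 — Sum components: V_total = 91.59 + j48.05 V.
Step 3 — Convert to polar: |V_total| = 103.4 V, ∠V_total = 27.7°.

V_total = 103.4∠27.7° V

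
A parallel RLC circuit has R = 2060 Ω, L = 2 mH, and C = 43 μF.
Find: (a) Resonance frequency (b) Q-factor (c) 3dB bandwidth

Step 1 — Resonance: ω₀ = 1/√(LC) = 1/√(0.002·4.3e-05) = 3410 rad/s.
Step 2 — f₀ = ω₀/(2π) = 542.7 Hz.
Step 3 — Parallel Q: Q = R/(ω₀L) = 2060/(3410·0.002) = 302.1.
Step 4 — Bandwidth: Δω = ω₀/Q = 11.29 rad/s; BW = Δω/(2π) = 1.797 Hz.

(a) f₀ = 542.7 Hz  (b) Q = 302.1  (c) BW = 1.797 Hz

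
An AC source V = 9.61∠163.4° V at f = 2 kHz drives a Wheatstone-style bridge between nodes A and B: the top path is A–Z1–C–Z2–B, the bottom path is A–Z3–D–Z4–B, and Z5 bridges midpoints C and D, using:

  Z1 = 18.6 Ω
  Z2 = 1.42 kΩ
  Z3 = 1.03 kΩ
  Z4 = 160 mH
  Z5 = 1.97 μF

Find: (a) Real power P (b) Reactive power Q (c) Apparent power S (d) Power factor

Step 1 — Angular frequency: ω = 2π·f = 2π·2000 = 1.257e+04 rad/s.
Step 2 — Component impedances:
  Z1: Z = R = 18.6 Ω
  Z2: Z = R = 1420 Ω
  Z3: Z = R = 1030 Ω
  Z4: Z = jωL = j·1.257e+04·0.16 = 0 + j2011 Ω
  Z5: Z = 1/(jωC) = -j/(ω·C) = 0 - j40.39 Ω
Step 3 — Bridge requires nodal analysis (the Z5 bridge couples midpoints C and D, so the two paths cannot be reduced to a simple series/parallel combination). Setting node B to ground and injecting 1 A at node A, the 3-node admittance system at A, C, D solves to V_A = Z_AB = 953.3 + j673.5 Ω = 1167∠35.2° Ω.
Step 4 — Source phasor: V = 9.61∠163.4° V = -9.209 + j2.745 V.
Step 5 — Current: I = V / Z = -0.005087 + j0.006474 A = 0.008233∠128.2° A.
Step 6 — Complex power: S = V·I* = 0.06462 + j0.04565 VA.
Step 7 — Real power: P = Re(S) = 0.06462 W.
Step 8 — Reactive power: Q = Im(S) = 0.04565 VAR.
Step 9 — Apparent power: |S| = 0.07912 VA.
Step 10 — Power factor: PF = P/|S| = 0.8167 (lagging).

(a) P = 0.06462 W  (b) Q = 0.04565 VAR  (c) S = 0.07912 VA  (d) PF = 0.8167 (lagging)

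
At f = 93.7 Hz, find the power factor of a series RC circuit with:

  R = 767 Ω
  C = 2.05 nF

Step 1 — Angular frequency: ω = 2π·f = 2π·93.7 = 588.7 rad/s.
Step 2 — Component impedances:
  R: Z = R = 767 Ω
  C: Z = 1/(jωC) = -j/(ω·C) = 0 - j8.286e+05 Ω
Step 3 — Series combination: Z_total = R + C = 767 - j8.286e+05 Ω = 8.286e+05∠-89.9° Ω.
Step 4 — Power factor: PF = cos(φ) = Re(Z)/|Z| = 767/8.286e+05 = 0.0009257.
Step 5 — Type: Im(Z) = -8.286e+05 ⇒ leading (phase φ = -89.9°).

PF = 0.0009257 (leading, φ = -89.9°)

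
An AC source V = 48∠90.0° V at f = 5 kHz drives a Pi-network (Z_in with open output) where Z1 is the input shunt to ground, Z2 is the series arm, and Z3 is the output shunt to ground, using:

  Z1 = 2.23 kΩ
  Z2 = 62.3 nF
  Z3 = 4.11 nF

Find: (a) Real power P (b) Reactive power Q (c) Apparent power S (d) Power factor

Step 1 — Angular frequency: ω = 2π·f = 2π·5000 = 3.142e+04 rad/s.
Step 2 — Component impedances:
  Z1: Z = R = 2230 Ω
  Z2: Z = 1/(jωC) = -j/(ω·C) = 0 - j510.9 Ω
  Z3: Z = 1/(jωC) = -j/(ω·C) = 0 - j7745 Ω
Step 3 — With open output, the series arm Z2 and the output shunt Z3 appear in series to ground: Z2 + Z3 = 0 - j8256 Ω.
Step 4 — Parallel with input shunt Z1: Z_in = Z1 || (Z2 + Z3) = 2078 - j561.4 Ω = 2153∠-15.1° Ω.
Step 5 — Source phasor: V = 48∠90.0° V = 0 + j48 V.
Step 6 — Current: I = V / Z = -0.005814 + j0.02152 A = 0.0223∠105.1° A.
Step 7 — Complex power: S = V·I* = 1.033 - j0.2791 VA.
Step 8 — Real power: P = Re(S) = 1.033 W.
Step 9 — Reactive power: Q = Im(S) = -0.2791 VAR.
Step 10 — Apparent power: |S| = 1.07 VA.
Step 11 — Power factor: PF = P/|S| = 0.9654 (leading).

(a) P = 1.033 W  (b) Q = -0.2791 VAR  (c) S = 1.07 VA  (d) PF = 0.9654 (leading)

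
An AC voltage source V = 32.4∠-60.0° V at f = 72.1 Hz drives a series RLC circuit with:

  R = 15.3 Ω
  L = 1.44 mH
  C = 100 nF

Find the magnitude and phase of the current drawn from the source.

Step 1 — Angular frequency: ω = 2π·f = 2π·72.1 = 453 rad/s.
Step 2 — Component impedances:
  R: Z = R = 15.3 Ω
  L: Z = jωL = j·453·0.00144 = 0 + j0.6523 Ω
  C: Z = 1/(jωC) = -j/(ω·C) = 0 - j2.207e+04 Ω
Step 3 — Series combination: Z_total = R + L + C = 15.3 - j2.207e+04 Ω = 2.207e+04∠-90.0° Ω.
Step 4 — Source phasor: V = 32.4∠-60.0° V = 16.2 - j28.06 V.
Step 5 — Ohm's law: I = V / Z_total = (16.2 - j28.06) / (15.3 - j2.207e+04) = 0.001272 + j0.000733 A.
Step 6 — Convert to polar: |I| = 0.001468 A, ∠I = 30.0°.

I = 0.001468∠30.0° A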